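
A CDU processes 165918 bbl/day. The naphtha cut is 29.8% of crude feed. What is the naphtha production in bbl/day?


Crude throughput = 165918 bbl/day
Fraction yield = 29.8%
yield = throughput * fraction / 100
yield = 165918 * 29.8 / 100 = 49443.564

49443.564 bbl/day


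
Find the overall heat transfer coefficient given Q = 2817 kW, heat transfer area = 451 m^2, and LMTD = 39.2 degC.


From Q = U*A*LMTD, U = Q / (A * LMTD)
U = 2817 / (451 * 39.2) = 2817 / 17679.2 = 0.1593

0.1593 kW/(m^2*K)


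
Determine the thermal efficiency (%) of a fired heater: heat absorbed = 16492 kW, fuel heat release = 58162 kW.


Furnace efficiency = Q_absorbed / Q_fuel * 100
= 16492 / 58162 * 100 = 28.36

28.36 %


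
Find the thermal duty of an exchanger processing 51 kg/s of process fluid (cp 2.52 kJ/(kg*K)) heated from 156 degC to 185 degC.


Q = m_dot * cp * delta_T
delta_T = 185 - 156 = 29 K
Q = 51 * 2.52 * 29
= 128.52 * 29
= 3727.08 kW

3727.08 kW


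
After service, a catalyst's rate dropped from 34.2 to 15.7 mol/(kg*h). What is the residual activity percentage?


Activity (%) = (rate_used / rate_fresh) * 100
rate_used = 15.7, rate_fresh = 34.2
= (15.7 / 34.2) * 100
= 0.4591 * 100 = 45.91

45.91 %


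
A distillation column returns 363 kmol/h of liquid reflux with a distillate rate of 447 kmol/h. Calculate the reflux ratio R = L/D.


Reflux ratio definition: R = L / D (liquid returned / distillate withdrawn)
L = 363 kmol/h, D = 447 kmol/h
R = 363 / 447 = 0.8121

0.8121


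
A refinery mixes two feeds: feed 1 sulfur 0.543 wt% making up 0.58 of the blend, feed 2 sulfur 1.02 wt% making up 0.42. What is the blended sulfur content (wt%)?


Linear sulfur blending: S_blend = x1*S1 + x2*S2
Contribution 1: 0.58 * 0.543 = 0.31494 wt%
Contribution 2: 0.42 * 1.02 = 0.4284 wt%
S_blend = 0.31494 + 0.4284 = 0.74334

0.74334 wt%


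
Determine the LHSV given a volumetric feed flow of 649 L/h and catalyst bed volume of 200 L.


LHSV = volumetric feed rate / catalyst volume
= 649 L/h / 200 L
= 3.245 h^-1

3.245 h^-1


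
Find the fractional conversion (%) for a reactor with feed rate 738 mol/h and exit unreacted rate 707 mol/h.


X = (F_in - F_out) / F_in * 100
Moles reacted = 738 - 707 = 31
X = 31 / 738 * 100
= 0.04201 * 100
= 4.201 %

4.201 %


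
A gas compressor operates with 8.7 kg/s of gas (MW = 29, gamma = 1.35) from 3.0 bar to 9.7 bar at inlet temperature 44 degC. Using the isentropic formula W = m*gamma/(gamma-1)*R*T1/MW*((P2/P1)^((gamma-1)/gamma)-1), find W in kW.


Isentropic work: W = m*(gamma/(gamma-1))*(R*T1/MW)*((P2/P1)^((gamma-1)/gamma) - 1)
T1 = 44 + 273.15 = 317.15 K
Pressure ratio = 9.7 / 3.0 = 3.23333
Exponent = (1.35 - 1)/1.35 = 0.259259
(P2/P1)^exp - 1 = 3.23333^0.259259 - 1 = 0.355599
W = 8.7 * 1.35 / 0.35 * 8.314 * 317.15 / 29 * 0.355599 = 1085

1085 kW


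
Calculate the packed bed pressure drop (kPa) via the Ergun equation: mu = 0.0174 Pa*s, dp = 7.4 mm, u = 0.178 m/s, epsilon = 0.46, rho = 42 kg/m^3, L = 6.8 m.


dp = 7.4 mm = 0.0074 m
Viscous term = 150*0.0174*0.178*(1-0.46)^2 / (0.0074^2*0.46^3) = 25416.2
Inertial term = 1.75*42*0.178^2*(1-0.46) / (0.0074*0.46^3) = 1745.89
dP/L = 25416.2 + 1745.89 = 27162.1 Pa/m
dP = 27162.1 * 6.8 / 1000 = 184.7 kPa

184.7 kPa


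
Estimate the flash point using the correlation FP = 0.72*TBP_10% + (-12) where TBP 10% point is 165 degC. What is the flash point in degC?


FP = 0.72 * 165 + (-12) = 106.8

106.8 degC


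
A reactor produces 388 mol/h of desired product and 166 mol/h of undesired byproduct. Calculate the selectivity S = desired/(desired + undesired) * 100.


Selectivity = desired / (desired + undesired) * 100
Total products = 388 + 166 = 554 mol/h
S = 388 / 554 * 100
= 0.7004 * 100
= 70.04 %

70.04 %


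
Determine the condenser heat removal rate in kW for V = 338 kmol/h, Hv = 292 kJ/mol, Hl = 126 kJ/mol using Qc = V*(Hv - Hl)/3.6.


Qc = 338 * (292 - 126) / 3.6 = 338 * 166 / 3.6 = 15590

15590 kW


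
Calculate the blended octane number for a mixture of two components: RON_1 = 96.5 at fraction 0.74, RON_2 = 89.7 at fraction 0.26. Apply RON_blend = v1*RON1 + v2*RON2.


Linear blending: RON_blend = sum(vi * RONi)
Contribution 1: 0.74 * 96.5 = 71.41
Contribution 2: 0.26 * 89.7 = 23.322
RON_blend = 71.41 + 23.322 = 94.732

94.732


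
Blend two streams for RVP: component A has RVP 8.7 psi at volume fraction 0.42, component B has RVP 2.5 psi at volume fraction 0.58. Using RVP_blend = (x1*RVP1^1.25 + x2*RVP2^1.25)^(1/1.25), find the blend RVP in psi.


Chevron index: RVP_blend = (sum xi*RVPi^1.25)^(1/1.25)
RVP^1.25 terms: 0.42 * 8.7^1.25 + 0.58 * 2.5^1.25 = 8.09878
RVP_blend = 8.09878^(1/1.25) = 5.330

5.330 psi


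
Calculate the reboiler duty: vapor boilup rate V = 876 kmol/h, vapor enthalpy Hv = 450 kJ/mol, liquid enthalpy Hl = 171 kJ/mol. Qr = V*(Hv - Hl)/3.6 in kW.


Qr = 876 * (450 - 171) / 3.6 = 876 * 279 / 3.6 = 67890

67890 kW


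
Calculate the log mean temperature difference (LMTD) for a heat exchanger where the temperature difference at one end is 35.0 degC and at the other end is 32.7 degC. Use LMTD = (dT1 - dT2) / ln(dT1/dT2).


LMTD = (dT1 - dT2) / ln(dT1/dT2)
= (35.0 - 32.7) / ln(35.0 / 32.7) = 2.3 / 0.067973 = 33.84

33.84 degC


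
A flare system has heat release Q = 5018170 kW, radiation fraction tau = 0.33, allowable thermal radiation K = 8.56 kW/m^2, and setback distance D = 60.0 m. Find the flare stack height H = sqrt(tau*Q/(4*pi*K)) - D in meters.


tau*Q/(4*pi*K) = 0.33 * 5018170 / (4 * pi * 8.56) = 15394.9
sqrt(15394.9) = 124.076
H = 124.076 - 60.0 = 64.08

64.08 m


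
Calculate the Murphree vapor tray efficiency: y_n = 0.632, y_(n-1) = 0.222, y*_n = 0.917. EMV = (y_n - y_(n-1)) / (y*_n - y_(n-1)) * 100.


Murphree vapor efficiency: EMV = (y_n - y_(n-1)) / (y*_n - y_(n-1)) * 100
EMV = (0.632 - 0.222) / (0.917 - 0.222) * 100 = 0.41 / 0.695 * 100 = 58.99

58.99 %


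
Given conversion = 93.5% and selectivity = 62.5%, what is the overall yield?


Overall yield = conversion (%) * selectivity (%) / 100
Conversion = 93.5%, Selectivity = 62.5%
Y = 93.5 * 62.5 / 100
= 58.4375 %

58.4375 %


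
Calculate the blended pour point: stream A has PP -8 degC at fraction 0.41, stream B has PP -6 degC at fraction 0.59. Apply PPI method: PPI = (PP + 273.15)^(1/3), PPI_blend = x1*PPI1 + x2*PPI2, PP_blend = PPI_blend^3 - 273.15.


PPI_1 = (-8 + 273.15)^(1/3) = 6.42437
PPI_2 = (-6 + 273.15)^(1/3) = 6.440482
PPI_blend = 0.41 * 6.42437 + 0.59 * 6.440482 = 6.433876
PP_blend = 6.433876^3 - 273.15 = 266.3288 - 273.15 = -6.82

-6.82 degC


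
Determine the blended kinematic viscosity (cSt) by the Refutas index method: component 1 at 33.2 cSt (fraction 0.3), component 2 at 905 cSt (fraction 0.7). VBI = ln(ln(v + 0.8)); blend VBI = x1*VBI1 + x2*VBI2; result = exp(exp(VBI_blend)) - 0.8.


Refutas method: VBN_i = 14.534*ln(ln(visc_i + 0.8)) + 10.975, blended linearly by mass fraction; since VBN is linear in VBI_i = ln(ln(visc_i + 0.8)) and the fractions sum to 1, blend VBI directly: visc = exp(exp(VBI_blend)) - 0.8
VBI_1 = ln(ln(33.2 + 0.8)) = 1.26027
VBI_2 = ln(ln(905 + 0.8)) = 1.91822
VBI_blend = 0.3 * 1.26027 + 0.7 * 1.91822 = 1.72084
visc_blend = exp(exp(1.72084)) - 0.8 = 266.7

266.7 cSt


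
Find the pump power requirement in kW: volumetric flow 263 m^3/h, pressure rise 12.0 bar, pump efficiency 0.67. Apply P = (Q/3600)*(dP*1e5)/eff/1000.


Q = 263 / 3600 = 0.0730556 m^3/s
P = 0.0730556 * (12.0 * 1e5) / 0.67 / 1000 = 130.8

130.8 kW


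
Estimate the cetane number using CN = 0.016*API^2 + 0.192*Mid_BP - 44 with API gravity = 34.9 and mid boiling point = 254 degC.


CN = 0.016 * 34.9^2 + 0.192 * 254 - 44
CN = 19.48816 + 48.768 - 44 = 24.25616

24.25616


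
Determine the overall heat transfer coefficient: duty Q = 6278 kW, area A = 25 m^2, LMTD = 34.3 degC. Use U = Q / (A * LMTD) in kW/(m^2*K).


From Q = U*A*LMTD, U = Q / (A * LMTD)
U = 6278 / (25 * 34.3) = 6278 / 857.5 = 7.321

7.321 kW/(m^2*K)


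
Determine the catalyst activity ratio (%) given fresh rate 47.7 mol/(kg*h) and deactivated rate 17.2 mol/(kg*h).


Activity (%) = (rate_used / rate_fresh) * 100
rate_used = 17.2, rate_fresh = 47.7
= (17.2 / 47.7) * 100
= 0.3606 * 100 = 36.06

36.06 %


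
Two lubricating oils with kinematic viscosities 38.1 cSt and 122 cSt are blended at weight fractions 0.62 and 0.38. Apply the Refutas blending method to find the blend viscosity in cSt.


Refutas method: VBN_i = 14.534*ln(ln(visc_i + 0.8)) + 10.975, blended linearly by mass fraction; since VBN is linear in VBI_i = ln(ln(visc_i + 0.8)) and the fractions sum to 1, blend VBI directly: visc = exp(exp(VBI_blend)) - 0.8
VBI_1 = ln(ln(38.1 + 0.8)) = 1.29773
VBI_2 = ln(ln(122 + 0.8)) = 1.57081
VBI_blend = 0.62 * 1.29773 + 0.38 * 1.57081 = 1.4015
visc_blend = exp(exp(1.4015)) - 0.8 = 57.25

57.25 cSt


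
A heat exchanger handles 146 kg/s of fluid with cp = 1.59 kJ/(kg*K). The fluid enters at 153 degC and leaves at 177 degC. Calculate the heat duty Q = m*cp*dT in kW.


Q = m_dot * cp * delta_T
delta_T = 177 - 153 = 24 K
Q = 146 * 1.59 * 24
= 232.14 * 24
= 5571.36 kW

5571.36 kW


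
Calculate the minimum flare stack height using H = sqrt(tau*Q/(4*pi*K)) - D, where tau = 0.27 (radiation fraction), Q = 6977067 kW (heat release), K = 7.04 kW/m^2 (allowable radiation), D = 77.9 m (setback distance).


tau*Q/(4*pi*K) = 0.27 * 6977067 / (4 * pi * 7.04) = 21293.8
sqrt(21293.8) = 145.924
H = 145.924 - 77.9 = 68.02

68.02 m


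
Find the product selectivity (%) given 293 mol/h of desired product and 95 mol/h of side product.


Selectivity = desired / (desired + undesired) * 100
Total products = 293 + 95 = 388 mol/h
S = 293 / 388 * 100
= 0.7552 * 100
= 75.52 %

75.52 %


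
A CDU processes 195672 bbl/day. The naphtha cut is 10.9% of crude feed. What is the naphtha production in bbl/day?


Crude throughput = 195672 bbl/day
Fraction yield = 10.9%
yield = throughput * fraction / 100
yield = 195672 * 10.9 / 100 = 21328.248

21328.248 bbl/day


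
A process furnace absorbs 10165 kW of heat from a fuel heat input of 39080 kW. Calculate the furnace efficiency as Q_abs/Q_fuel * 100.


Furnace efficiency = Q_absorbed / Q_fuel * 100
= 10165 / 39080 * 100 = 26.01

26.01 %


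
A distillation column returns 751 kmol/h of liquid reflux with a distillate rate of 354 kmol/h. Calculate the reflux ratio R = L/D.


Reflux ratio definition: R = L / D (liquid returned / distillate withdrawn)
L = 751 kmol/h, D = 354 kmol/h
R = 751 / 354 = 2.121

2.121


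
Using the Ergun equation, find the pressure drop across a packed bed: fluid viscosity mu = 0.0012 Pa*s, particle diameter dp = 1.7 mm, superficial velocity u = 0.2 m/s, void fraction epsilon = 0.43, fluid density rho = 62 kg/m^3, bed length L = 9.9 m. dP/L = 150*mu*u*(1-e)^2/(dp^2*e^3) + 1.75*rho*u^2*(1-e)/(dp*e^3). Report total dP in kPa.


dp = 1.7 mm = 0.0017 m
Viscous term = 150*0.0012*0.2*(1-0.43)^2 / (0.0017^2*0.43^3) = 50903.7
Inertial term = 1.75*62*0.2^2*(1-0.43) / (0.0017*0.43^3) = 18302.5
dP/L = 50903.7 + 18302.5 = 69206.2 Pa/m
dP = 69206.2 * 9.9 / 1000 = 685.1 kPa

685.1 kPa


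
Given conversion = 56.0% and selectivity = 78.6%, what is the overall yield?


Overall yield = conversion (%) * selectivity (%) / 100
Conversion = 56.0%, Selectivity = 78.6%
Y = 56.0 * 78.6 / 100
= 44.016 %

44.016 %


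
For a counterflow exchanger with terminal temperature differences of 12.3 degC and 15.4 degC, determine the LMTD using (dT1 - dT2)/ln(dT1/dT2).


LMTD = (dT1 - dT2) / ln(dT1/dT2)
= (12.3 - 15.4) / ln(12.3 / 15.4) = -3.1 / -0.224768 = 13.79

13.79 degC


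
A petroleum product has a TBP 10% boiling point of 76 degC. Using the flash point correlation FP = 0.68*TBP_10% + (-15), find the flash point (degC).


FP = 0.68 * 76 + (-15) = 36.68

36.68 degC


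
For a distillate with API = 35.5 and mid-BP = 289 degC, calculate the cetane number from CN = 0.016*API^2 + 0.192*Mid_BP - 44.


CN = 0.016 * 35.5^2 + 0.192 * 289 - 44
CN = 20.164 + 55.488 - 44 = 31.652

31.652


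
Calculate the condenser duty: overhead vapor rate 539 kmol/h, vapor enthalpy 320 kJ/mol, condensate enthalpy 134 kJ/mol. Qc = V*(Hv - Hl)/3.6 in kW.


Qc = 539 * (320 - 134) / 3.6 = 539 * 186 / 3.6 = 27850

27850 kW


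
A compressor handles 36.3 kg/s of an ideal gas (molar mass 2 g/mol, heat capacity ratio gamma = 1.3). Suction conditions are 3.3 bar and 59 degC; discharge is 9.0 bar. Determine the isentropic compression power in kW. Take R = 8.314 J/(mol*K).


Isentropic work: W = m*(gamma/(gamma-1))*(R*T1/MW)*((P2/P1)^((gamma-1)/gamma) - 1)
T1 = 59 + 273.15 = 332.15 K
Pressure ratio = 9.0 / 3.3 = 2.72727
Exponent = (1.3 - 1)/1.3 = 0.230769
(P2/P1)^exp - 1 = 2.72727^0.230769 - 1 = 0.260528
W = 36.3 * 1.3 / 0.3 * 8.314 * 332.15 / 2 * 0.260528 = 56580

56580 kW


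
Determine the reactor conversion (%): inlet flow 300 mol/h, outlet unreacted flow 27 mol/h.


X = (F_in - F_out) / F_in * 100
Moles reacted = 300 - 27 = 273
X = 273 / 300 * 100
= 0.9100 * 100
= 91.00 %

91.00 %


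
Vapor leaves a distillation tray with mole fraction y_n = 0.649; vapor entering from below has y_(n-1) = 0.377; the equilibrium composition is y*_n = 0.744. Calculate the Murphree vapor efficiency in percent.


Murphree vapor efficiency: EMV = (y_n - y_(n-1)) / (y*_n - y_(n-1)) * 100
EMV = (0.649 - 0.377) / (0.744 - 0.377) * 100 = 0.272 / 0.367 * 100 = 74.11

74.11 %


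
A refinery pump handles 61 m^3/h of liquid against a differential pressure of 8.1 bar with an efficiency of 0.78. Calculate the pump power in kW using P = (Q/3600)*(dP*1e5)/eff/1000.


Q = 61 / 3600 = 0.0169444 m^3/s
P = 0.0169444 * (8.1 * 1e5) / 0.78 / 1000 = 17.60

17.60 kW


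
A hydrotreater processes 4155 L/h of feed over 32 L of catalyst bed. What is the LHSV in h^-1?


LHSV = volumetric feed rate / catalyst volume
= 4155 L/h / 32 L
= 129.8 h^-1

129.8 h^-1


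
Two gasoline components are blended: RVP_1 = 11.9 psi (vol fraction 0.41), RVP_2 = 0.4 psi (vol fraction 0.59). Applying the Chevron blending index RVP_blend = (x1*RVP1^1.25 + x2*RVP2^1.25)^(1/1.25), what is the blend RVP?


Chevron index: RVP_blend = (sum xi*RVPi^1.25)^(1/1.25)
RVP^1.25 terms: 0.41 * 11.9^1.25 + 0.59 * 0.4^1.25 = 9.24955
RVP_blend = 9.24955^(1/1.25) = 5.928

5.928 psi


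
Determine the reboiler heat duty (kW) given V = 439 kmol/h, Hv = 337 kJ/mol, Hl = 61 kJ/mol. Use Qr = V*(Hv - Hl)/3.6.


Qr = 439 * (337 - 61) / 3.6 = 439 * 276 / 3.6 = 33660

33660 kW


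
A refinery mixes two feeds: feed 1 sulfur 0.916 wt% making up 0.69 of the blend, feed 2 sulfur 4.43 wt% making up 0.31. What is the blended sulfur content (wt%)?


Linear sulfur blending: S_blend = x1*S1 + x2*S2
Contribution 1: 0.69 * 0.916 = 0.63204 wt%
Contribution 2: 0.31 * 4.43 = 1.3733 wt%
S_blend = 0.63204 + 1.3733 = 2.00534

2.00534 wt%


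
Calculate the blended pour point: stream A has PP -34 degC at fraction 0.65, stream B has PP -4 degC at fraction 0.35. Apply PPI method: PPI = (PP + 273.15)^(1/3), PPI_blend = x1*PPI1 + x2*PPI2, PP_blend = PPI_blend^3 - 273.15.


PPI_1 = (-34 + 273.15)^(1/3) = 6.20712
PPI_2 = (-4 + 273.15)^(1/3) = 6.456514
PPI_blend = 0.65 * 6.20712 + 0.35 * 6.456514 = 6.294408
PP_blend = 6.294408^3 - 273.15 = 249.3818 - 273.15 = -23.77

-23.77 degC


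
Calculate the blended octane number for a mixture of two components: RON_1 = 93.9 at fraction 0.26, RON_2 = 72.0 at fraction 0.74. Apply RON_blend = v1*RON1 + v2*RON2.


Linear blending: RON_blend = sum(vi * RONi)
Contribution 1: 0.26 * 93.9 = 24.414
Contribution 2: 0.74 * 72.0 = 53.28
RON_blend = 24.414 + 53.28 = 77.694

77.694


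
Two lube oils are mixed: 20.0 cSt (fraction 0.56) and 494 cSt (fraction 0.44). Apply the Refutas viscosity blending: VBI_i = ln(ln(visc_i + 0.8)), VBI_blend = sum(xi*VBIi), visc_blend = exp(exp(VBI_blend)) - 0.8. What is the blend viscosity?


Refutas method: VBN_i = 14.534*ln(ln(visc_i + 0.8)) + 10.975, blended linearly by mass fraction; since VBN is linear in VBI_i = ln(ln(visc_i + 0.8)) and the fractions sum to 1, blend VBI directly: visc = exp(exp(VBI_blend)) - 0.8
VBI_1 = ln(ln(20.0 + 0.8)) = 1.1102
VBI_2 = ln(ln(494 + 0.8)) = 1.82522
VBI_blend = 0.56 * 1.1102 + 0.44 * 1.82522 = 1.42481
visc_blend = exp(exp(1.42481)) - 0.8 = 63.08

63.08 cSt


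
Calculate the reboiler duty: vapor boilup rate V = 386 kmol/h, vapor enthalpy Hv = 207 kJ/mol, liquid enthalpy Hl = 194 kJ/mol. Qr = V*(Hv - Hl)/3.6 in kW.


Qr = 386 * (207 - 194) / 3.6 = 386 * 13 / 3.6 = 1394

1394 kW


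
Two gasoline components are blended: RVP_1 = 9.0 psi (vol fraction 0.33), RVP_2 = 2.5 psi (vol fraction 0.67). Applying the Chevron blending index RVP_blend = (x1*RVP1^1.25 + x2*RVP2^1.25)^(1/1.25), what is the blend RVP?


Chevron index: RVP_blend = (sum xi*RVPi^1.25)^(1/1.25)
RVP^1.25 terms: 0.33 * 9.0^1.25 + 0.67 * 2.5^1.25 = 7.25039
RVP_blend = 7.25039^(1/1.25) = 4.879

4.879 psi


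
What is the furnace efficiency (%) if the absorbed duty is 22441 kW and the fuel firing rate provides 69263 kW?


Furnace efficiency = Q_absorbed / Q_fuel * 100
= 22441 / 69263 * 100 = 32.40

32.40 %


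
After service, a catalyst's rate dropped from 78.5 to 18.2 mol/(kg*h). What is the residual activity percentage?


Activity (%) = (rate_used / rate_fresh) * 100
rate_used = 18.2, rate_fresh = 78.5
= (18.2 / 78.5) * 100
= 0.2318 * 100 = 23.18

23.18 %


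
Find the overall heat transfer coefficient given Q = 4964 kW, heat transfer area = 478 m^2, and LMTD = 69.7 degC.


From Q = U*A*LMTD, U = Q / (A * LMTD)
U = 4964 / (478 * 69.7) = 4964 / 33316.6 = 0.1490

0.1490 kW/(m^2*K)


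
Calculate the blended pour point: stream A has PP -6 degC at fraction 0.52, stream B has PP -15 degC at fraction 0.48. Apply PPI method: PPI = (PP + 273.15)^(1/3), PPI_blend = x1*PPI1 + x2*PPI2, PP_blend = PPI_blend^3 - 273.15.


PPI_1 = (-6 + 273.15)^(1/3) = 6.440482
PPI_2 = (-15 + 273.15)^(1/3) = 6.36733
PPI_blend = 0.52 * 6.440482 + 0.48 * 6.36733 = 6.405369
PP_blend = 6.405369^3 - 273.15 = 262.8043 - 273.15 = -10.35

-10.35 degC


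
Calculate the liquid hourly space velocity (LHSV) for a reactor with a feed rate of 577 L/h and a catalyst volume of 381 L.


LHSV = volumetric feed rate / catalyst volume
= 577 L/h / 381 L
= 1.514 h^-1

1.514 h^-1


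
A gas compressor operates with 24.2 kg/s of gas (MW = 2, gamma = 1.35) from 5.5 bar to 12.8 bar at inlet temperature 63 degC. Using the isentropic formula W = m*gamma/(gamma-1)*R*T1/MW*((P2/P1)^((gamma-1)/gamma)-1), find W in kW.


Isentropic work: W = m*(gamma/(gamma-1))*(R*T1/MW)*((P2/P1)^((gamma-1)/gamma) - 1)
T1 = 63 + 273.15 = 336.15 K
Pressure ratio = 12.8 / 5.5 = 2.32727
Exponent = (1.35 - 1)/1.35 = 0.259259
(P2/P1)^exp - 1 = 2.32727^0.259259 - 1 = 0.244825
W = 24.2 * 1.35 / 0.35 * 8.314 * 336.15 / 2 * 0.244825 = 31930

31930 kW


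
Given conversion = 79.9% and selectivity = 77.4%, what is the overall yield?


Overall yield = conversion (%) * selectivity (%) / 100
Conversion = 79.9%, Selectivity = 77.4%
Y = 79.9 * 77.4 / 100
= 61.8426 %

61.8426 %


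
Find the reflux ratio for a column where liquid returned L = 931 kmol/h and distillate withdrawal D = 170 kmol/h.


Reflux ratio definition: R = L / D (liquid returned / distillate withdrawn)
L = 931 kmol/h, D = 170 kmol/h
R = 931 / 170 = 5.476

5.476


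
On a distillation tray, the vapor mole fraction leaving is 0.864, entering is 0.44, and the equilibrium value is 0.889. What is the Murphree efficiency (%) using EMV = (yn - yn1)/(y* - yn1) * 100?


Murphree vapor efficiency: EMV = (y_n - y_(n-1)) / (y*_n - y_(n-1)) * 100
EMV = (0.864 - 0.44) / (0.889 - 0.44) * 100 = 0.424 / 0.449 * 100 = 94.43

94.43 %


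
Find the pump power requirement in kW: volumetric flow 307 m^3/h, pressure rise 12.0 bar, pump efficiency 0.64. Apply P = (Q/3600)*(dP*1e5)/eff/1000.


Q = 307 / 3600 = 0.0852778 m^3/s
P = 0.0852778 * (12.0 * 1e5) / 0.64 / 1000 = 159.9

159.9 kW


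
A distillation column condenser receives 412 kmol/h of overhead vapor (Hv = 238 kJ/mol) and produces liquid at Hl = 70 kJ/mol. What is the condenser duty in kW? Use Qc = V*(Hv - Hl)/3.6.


Qc = 412 * (238 - 70) / 3.6 = 412 * 168 / 3.6 = 19230

19230 kW


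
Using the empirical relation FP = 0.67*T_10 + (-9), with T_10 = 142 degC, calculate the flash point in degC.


FP = 0.67 * 142 + (-9) = 86.14

86.14 degC


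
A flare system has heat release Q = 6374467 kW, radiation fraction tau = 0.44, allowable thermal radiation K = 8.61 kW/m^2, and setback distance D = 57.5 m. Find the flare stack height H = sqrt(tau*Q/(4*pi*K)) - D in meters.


tau*Q/(4*pi*K) = 0.44 * 6374467 / (4 * pi * 8.61) = 25922.9
sqrt(25922.9) = 161.006
H = 161.006 - 57.5 = 103.5

103.5 m


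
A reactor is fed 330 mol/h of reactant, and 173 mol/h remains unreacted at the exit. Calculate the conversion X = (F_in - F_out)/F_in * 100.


X = (F_in - F_out) / F_in * 100
Moles reacted = 330 - 173 = 157
X = 157 / 330 * 100
= 0.4758 * 100
= 47.58 %

47.58 %


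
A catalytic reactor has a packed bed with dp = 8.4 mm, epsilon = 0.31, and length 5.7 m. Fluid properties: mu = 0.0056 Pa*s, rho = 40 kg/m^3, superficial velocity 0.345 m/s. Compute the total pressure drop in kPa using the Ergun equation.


dp = 8.4 mm = 0.0084 m
Viscous term = 150*0.0056*0.345*(1-0.31)^2 / (0.0084^2*0.31^3) = 65637.6
Inertial term = 1.75*40*0.345^2*(1-0.31) / (0.0084*0.31^3) = 22973.2
dP/L = 65637.6 + 22973.2 = 88610.8 Pa/m
dP = 88610.8 * 5.7 / 1000 = 505.1 kPa

505.1 kPa


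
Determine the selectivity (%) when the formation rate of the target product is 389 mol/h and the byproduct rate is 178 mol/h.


Selectivity = desired / (desired + undesired) * 100
Total products = 389 + 178 = 567 mol/h
S = 389 / 567 * 100
= 0.6861 * 100
= 68.61 %

68.61 %


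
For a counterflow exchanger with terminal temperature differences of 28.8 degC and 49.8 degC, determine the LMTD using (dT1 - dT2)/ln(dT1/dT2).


LMTD = (dT1 - dT2) / ln(dT1/dT2)
= (28.8 - 49.8) / ln(28.8 / 49.8) = -21 / -0.54764 = 38.35

38.35 degC


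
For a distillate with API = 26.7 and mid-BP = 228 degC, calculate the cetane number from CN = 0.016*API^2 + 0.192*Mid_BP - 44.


CN = 0.016 * 26.7^2 + 0.192 * 228 - 44
CN = 11.40624 + 43.776 - 44 = 11.18224

11.18224


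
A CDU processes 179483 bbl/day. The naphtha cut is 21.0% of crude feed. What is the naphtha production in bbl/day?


Crude throughput = 179483 bbl/day
Fraction yield = 21.0%
yield = throughput * fraction / 100
yield = 179483 * 21.0 / 100 = 37691.43

37691.43 bbl/day


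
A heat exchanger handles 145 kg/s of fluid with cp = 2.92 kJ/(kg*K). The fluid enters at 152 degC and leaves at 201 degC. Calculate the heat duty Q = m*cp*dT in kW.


Q = m_dot * cp * delta_T
delta_T = 201 - 152 = 49 K
Q = 145 * 2.92 * 49
= 423.4 * 49
= 20746.6 kW

20746.6 kW


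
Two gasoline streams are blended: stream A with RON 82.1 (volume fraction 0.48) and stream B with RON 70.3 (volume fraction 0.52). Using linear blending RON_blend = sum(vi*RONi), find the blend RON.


Linear blending: RON_blend = sum(vi * RONi)
Contribution 1: 0.48 * 82.1 = 39.408
Contribution 2: 0.52 * 70.3 = 36.556
RON_blend = 39.408 + 36.556 = 75.964

75.964


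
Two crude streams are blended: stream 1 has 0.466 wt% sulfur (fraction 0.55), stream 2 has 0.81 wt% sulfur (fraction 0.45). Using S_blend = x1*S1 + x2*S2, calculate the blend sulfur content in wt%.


Linear sulfur blending: S_blend = x1*S1 + x2*S2
Contribution 1: 0.55 * 0.466 = 0.2563 wt%
Contribution 2: 0.45 * 0.81 = 0.3645 wt%
S_blend = 0.2563 + 0.3645 = 0.6208

0.6208 wt%


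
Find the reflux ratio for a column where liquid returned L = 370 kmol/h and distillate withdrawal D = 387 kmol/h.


Reflux ratio definition: R = L / D (liquid returned / distillate withdrawn)
L = 370 kmol/h, D = 387 kmol/h
R = 370 / 387 = 0.9561

0.9561


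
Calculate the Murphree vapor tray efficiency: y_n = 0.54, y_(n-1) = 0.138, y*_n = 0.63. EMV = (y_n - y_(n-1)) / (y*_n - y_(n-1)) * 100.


Murphree vapor efficiency: EMV = (y_n - y_(n-1)) / (y*_n - y_(n-1)) * 100
EMV = (0.54 - 0.138) / (0.63 - 0.138) * 100 = 0.402 / 0.492 * 100 = 81.71

81.71 %


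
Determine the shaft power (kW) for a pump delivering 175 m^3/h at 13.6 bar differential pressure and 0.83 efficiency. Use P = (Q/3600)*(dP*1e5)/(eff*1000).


Q = 175 / 3600 = 0.0486111 m^3/s
P = 0.0486111 * (13.6 * 1e5) / 0.83 / 1000 = 79.65

79.65 kW


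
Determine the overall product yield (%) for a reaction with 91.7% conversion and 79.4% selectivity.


Overall yield = conversion (%) * selectivity (%) / 100
Conversion = 91.7%, Selectivity = 79.4%
Y = 91.7 * 79.4 / 100
= 72.8098 %

72.8098 %


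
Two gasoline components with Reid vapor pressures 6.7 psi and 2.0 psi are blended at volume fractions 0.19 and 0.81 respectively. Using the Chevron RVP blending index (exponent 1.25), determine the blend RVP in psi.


Chevron index: RVP_blend = (sum xi*RVPi^1.25)^(1/1.25)
RVP^1.25 terms: 0.19 * 6.7^1.25 + 0.81 * 2.0^1.25 = 3.9746
RVP_blend = 3.9746^(1/1.25) = 3.016

3.016 psi


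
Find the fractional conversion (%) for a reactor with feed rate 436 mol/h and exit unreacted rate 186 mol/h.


X = (F_in - F_out) / F_in * 100
Moles reacted = 436 - 186 = 250
X = 250 / 436 * 100
= 0.5734 * 100
= 57.34 %

57.34 %


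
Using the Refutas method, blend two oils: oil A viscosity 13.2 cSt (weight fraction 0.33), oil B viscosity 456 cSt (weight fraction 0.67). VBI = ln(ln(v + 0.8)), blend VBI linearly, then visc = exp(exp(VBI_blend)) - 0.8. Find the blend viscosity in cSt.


Refutas method: VBN_i = 14.534*ln(ln(visc_i + 0.8)) + 10.975, blended linearly by mass fraction; since VBN is linear in VBI_i = ln(ln(visc_i + 0.8)) and the fractions sum to 1, blend VBI directly: visc = exp(exp(VBI_blend)) - 0.8
VBI_1 = ln(ln(13.2 + 0.8)) = 0.970422
VBI_2 = ln(ln(456 + 0.8)) = 1.81226
VBI_blend = 0.33 * 0.970422 + 0.67 * 1.81226 = 1.53445
visc_blend = exp(exp(1.53445)) - 0.8 = 102.6

102.6 cSt


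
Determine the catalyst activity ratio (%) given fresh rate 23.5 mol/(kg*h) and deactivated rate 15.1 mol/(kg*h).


Activity (%) = (rate_used / rate_fresh) * 100
rate_used = 15.1, rate_fresh = 23.5
= (15.1 / 23.5) * 100
= 0.6426 * 100 = 64.26

64.26 %


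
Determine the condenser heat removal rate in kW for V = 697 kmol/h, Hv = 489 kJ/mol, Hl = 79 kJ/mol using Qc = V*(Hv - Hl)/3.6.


Qc = 697 * (489 - 79) / 3.6 = 697 * 410 / 3.6 = 79380

79380 kW


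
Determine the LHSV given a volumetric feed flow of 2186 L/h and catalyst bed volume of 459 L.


LHSV = volumetric feed rate / catalyst volume
= 2186 L/h / 459 L
= 4.763 h^-1

4.763 h^-1


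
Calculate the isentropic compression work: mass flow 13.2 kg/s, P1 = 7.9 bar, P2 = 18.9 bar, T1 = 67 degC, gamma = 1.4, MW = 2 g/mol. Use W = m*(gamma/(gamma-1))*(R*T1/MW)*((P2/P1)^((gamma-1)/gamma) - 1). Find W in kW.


Isentropic work: W = m*(gamma/(gamma-1))*(R*T1/MW)*((P2/P1)^((gamma-1)/gamma) - 1)
T1 = 67 + 273.15 = 340.15 K
Pressure ratio = 18.9 / 7.9 = 2.39241
Exponent = (1.4 - 1)/1.4 = 0.285714
(P2/P1)^exp - 1 = 2.39241^0.285714 - 1 = 0.283035
W = 13.2 * 1.4 / 0.4 * 8.314 * 340.15 / 2 * 0.283035 = 18490

18490 kW


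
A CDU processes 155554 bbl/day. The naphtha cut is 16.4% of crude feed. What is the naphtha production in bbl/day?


Crude throughput = 155554 bbl/day
Fraction yield = 16.4%
yield = throughput * fraction / 100
yield = 155554 * 16.4 / 100 = 25510.856

25510.856 bbl/day


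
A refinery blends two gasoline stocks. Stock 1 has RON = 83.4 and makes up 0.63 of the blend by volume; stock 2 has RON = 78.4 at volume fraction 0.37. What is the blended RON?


Linear blending: RON_blend = sum(vi * RONi)
Contribution 1: 0.63 * 83.4 = 52.542
Contribution 2: 0.37 * 78.4 = 29.008
RON_blend = 52.542 + 29.008 = 81.55

81.55


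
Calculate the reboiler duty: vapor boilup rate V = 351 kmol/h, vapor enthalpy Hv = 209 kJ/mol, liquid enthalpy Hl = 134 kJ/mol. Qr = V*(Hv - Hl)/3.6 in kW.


Qr = 351 * (209 - 134) / 3.6 = 351 * 75 / 3.6 = 7312

7312 kW


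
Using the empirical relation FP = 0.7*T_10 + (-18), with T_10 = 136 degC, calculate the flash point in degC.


FP = 0.7 * 136 + (-18) = 77.2

77.2 degC


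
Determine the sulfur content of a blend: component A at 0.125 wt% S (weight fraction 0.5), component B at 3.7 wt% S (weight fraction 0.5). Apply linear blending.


Linear sulfur blending: S_blend = x1*S1 + x2*S2
Contribution 1: 0.5 * 0.125 = 0.0625 wt%
Contribution 2: 0.5 * 3.7 = 1.85 wt%
S_blend = 0.0625 + 1.85 = 1.9125

1.9125 wt%


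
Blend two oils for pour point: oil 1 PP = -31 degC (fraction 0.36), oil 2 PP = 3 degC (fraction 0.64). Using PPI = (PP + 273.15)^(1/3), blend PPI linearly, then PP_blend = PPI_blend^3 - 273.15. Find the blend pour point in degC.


PPI_1 = (-31 + 273.15)^(1/3) = 6.232967
PPI_2 = (3 + 273.15)^(1/3) = 6.512009
PPI_blend = 0.36 * 6.232967 + 0.64 * 6.512009 = 6.411554
PP_blend = 6.411554^3 - 273.15 = 263.5663 - 273.15 = -9.58

-9.58 degC


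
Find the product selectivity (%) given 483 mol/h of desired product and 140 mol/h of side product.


Selectivity = desired / (desired + undesired) * 100
Total products = 483 + 140 = 623 mol/h
S = 483 / 623 * 100
= 0.7753 * 100
= 77.53 %

77.53 %


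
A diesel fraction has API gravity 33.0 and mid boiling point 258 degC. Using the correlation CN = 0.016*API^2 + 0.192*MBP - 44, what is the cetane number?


CN = 0.016 * 33.0^2 + 0.192 * 258 - 44
CN = 17.424 + 49.536 - 44 = 22.96

22.96


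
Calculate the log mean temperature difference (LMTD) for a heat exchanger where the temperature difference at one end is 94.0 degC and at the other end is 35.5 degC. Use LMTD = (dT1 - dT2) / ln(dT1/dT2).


LMTD = (dT1 - dT2) / ln(dT1/dT2)
= (94.0 - 35.5) / ln(94.0 / 35.5) = 58.5 / 0.973762 = 60.08

60.08 degC


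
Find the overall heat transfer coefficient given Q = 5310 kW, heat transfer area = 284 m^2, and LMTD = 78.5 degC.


From Q = U*A*LMTD, U = Q / (A * LMTD)
U = 5310 / (284 * 78.5) = 5310 / 22294 = 0.2382

0.2382 kW/(m^2*K)


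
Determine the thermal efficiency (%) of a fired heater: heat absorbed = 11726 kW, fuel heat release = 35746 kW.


Furnace efficiency = Q_absorbed / Q_fuel * 100
= 11726 / 35746 * 100 = 32.80

32.80 %


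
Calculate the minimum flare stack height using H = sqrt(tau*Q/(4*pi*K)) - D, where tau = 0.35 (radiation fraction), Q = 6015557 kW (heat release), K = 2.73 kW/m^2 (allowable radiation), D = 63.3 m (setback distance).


tau*Q/(4*pi*K) = 0.35 * 6015557 / (4 * pi * 2.73) = 61372.2
sqrt(61372.2) = 247.734
H = 247.734 - 63.3 = 184.4

184.4 m


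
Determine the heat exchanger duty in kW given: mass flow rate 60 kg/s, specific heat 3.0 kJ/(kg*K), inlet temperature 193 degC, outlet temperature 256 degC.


Q = m_dot * cp * delta_T
delta_T = 256 - 193 = 63 K
Q = 60 * 3.0 * 63
= 180 * 63
= 11340 kW

11340 kW


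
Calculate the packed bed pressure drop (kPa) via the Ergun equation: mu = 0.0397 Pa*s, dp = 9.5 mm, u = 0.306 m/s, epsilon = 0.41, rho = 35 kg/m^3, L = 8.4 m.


dp = 9.5 mm = 0.0095 m
Viscous term = 150*0.0397*0.306*(1-0.41)^2 / (0.0095^2*0.41^3) = 101978
Inertial term = 1.75*35*0.306^2*(1-0.41) / (0.0095*0.41^3) = 5168.04
dP/L = 101978 + 5168.04 = 107146 Pa/m
dP = 107146 * 8.4 / 1000 = 900.0 kPa

900.0 kPa


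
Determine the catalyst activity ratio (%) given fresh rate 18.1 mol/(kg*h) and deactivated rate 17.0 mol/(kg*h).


Activity (%) = (rate_used / rate_fresh) * 100
rate_used = 17.0, rate_fresh = 18.1
= (17.0 / 18.1) * 100
= 0.9392 * 100 = 93.92

93.92 %


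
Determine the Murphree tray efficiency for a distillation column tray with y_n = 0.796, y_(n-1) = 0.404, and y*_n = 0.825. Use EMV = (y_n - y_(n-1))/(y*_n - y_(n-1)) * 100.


Murphree vapor efficiency: EMV = (y_n - y_(n-1)) / (y*_n - y_(n-1)) * 100
EMV = (0.796 - 0.404) / (0.825 - 0.404) * 100 = 0.392 / 0.421 * 100 = 93.11

93.11 %


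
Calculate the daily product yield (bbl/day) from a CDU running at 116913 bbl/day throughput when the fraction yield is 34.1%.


Crude throughput = 116913 bbl/day
Fraction yield = 34.1%
yield = throughput * fraction / 100
yield = 116913 * 34.1 / 100 = 39867.333

39867.333 bbl/day


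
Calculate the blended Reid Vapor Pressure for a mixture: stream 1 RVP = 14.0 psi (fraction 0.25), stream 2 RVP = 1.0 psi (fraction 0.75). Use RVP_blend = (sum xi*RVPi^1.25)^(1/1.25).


Chevron index: RVP_blend = (sum xi*RVPi^1.25)^(1/1.25)
RVP^1.25 terms: 0.25 * 14.0^1.25 + 0.75 * 1.0^1.25 = 7.52018
RVP_blend = 7.52018^(1/1.25) = 5.023

5.023 psi


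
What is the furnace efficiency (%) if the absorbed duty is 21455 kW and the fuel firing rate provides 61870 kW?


Furnace efficiency = Q_absorbed / Q_fuel * 100
= 21455 / 61870 * 100 = 34.68

34.68 %


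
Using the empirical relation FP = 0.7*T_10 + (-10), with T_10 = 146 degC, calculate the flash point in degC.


FP = 0.7 * 146 + (-10) = 92.2

92.2 degC


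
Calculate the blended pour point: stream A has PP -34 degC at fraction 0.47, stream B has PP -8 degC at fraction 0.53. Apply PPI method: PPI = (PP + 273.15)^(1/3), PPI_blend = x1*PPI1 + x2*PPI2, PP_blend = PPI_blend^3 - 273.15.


PPI_1 = (-34 + 273.15)^(1/3) = 6.20712
PPI_2 = (-8 + 273.15)^(1/3) = 6.42437
PPI_blend = 0.47 * 6.20712 + 0.53 * 6.42437 = 6.322262
PP_blend = 6.322262^3 - 273.15 = 252.7071 - 273.15 = -20.44

-20.44 degC


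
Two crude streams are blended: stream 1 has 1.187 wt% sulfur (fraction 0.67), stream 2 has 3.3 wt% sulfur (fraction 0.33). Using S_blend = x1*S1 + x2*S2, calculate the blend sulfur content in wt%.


Linear sulfur blending: S_blend = x1*S1 + x2*S2
Contribution 1: 0.67 * 1.187 = 0.79529 wt%
Contribution 2: 0.33 * 3.3 = 1.089 wt%
S_blend = 0.79529 + 1.089 = 1.88429

1.88429 wt%


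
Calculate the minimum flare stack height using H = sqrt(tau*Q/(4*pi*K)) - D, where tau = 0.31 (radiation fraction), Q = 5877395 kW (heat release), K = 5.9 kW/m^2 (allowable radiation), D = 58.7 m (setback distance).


tau*Q/(4*pi*K) = 0.31 * 5877395 / (4 * pi * 5.9) = 24574.5
sqrt(24574.5) = 156.763
H = 156.763 - 58.7 = 98.06

98.06 m


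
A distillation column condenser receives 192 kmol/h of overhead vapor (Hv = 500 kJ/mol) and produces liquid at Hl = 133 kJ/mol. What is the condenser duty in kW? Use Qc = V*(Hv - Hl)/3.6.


Qc = 192 * (500 - 133) / 3.6 = 192 * 367 / 3.6 = 19570

19570 kW


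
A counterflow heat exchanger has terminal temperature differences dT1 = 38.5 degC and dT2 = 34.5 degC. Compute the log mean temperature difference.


LMTD = (dT1 - dT2) / ln(dT1/dT2)
= (38.5 - 34.5) / ln(38.5 / 34.5) = 4 / 0.109699 = 36.46

36.46 degC


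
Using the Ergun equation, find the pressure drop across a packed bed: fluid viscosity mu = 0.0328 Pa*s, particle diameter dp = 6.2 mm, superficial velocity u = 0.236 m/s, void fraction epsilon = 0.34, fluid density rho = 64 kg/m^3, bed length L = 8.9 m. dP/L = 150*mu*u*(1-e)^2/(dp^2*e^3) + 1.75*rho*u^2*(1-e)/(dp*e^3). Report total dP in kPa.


dp = 6.2 mm = 0.0062 m
Viscous term = 150*0.0328*0.236*(1-0.34)^2 / (0.0062^2*0.34^3) = 334769
Inertial term = 1.75*64*0.236^2*(1-0.34) / (0.0062*0.34^3) = 16895
dP/L = 334769 + 16895 = 351664 Pa/m
dP = 351664 * 8.9 / 1000 = 3130 kPa

3130 kPa


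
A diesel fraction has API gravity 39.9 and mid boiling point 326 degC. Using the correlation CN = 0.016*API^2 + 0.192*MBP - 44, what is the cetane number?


CN = 0.016 * 39.9^2 + 0.192 * 326 - 44
CN = 25.47216 + 62.592 - 44 = 44.06416

44.06416


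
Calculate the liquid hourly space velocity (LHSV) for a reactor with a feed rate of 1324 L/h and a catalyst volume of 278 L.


LHSV = volumetric feed rate / catalyst volume
= 1324 L/h / 278 L
= 4.763 h^-1

4.763 h^-1


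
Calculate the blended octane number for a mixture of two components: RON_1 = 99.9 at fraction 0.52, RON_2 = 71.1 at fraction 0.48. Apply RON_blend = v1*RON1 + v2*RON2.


Linear blending: RON_blend = sum(vi * RONi)
Contribution 1: 0.52 * 99.9 = 51.948
Contribution 2: 0.48 * 71.1 = 34.128
RON_blend = 51.948 + 34.128 = 86.076

86.076


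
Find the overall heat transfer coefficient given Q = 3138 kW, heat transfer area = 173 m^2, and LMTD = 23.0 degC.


From Q = U*A*LMTD, U = Q / (A * LMTD)
U = 3138 / (173 * 23.0) = 3138 / 3979 = 0.7886

0.7886 kW/(m^2*K)


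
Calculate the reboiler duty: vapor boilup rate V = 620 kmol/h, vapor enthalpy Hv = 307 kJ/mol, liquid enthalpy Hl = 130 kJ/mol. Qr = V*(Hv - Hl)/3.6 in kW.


Qr = 620 * (307 - 130) / 3.6 = 620 * 177 / 3.6 = 30480

30480 kW


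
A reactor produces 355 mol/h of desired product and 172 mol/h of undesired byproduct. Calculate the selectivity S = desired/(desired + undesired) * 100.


Selectivity = desired / (desired + undesired) * 100
Total products = 355 + 172 = 527 mol/h
S = 355 / 527 * 100
= 0.6736 * 100
= 67.36 %

67.36 %


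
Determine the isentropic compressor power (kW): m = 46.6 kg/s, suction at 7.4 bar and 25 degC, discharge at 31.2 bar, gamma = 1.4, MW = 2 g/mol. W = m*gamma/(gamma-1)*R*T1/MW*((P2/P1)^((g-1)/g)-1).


Isentropic work: W = m*(gamma/(gamma-1))*(R*T1/MW)*((P2/P1)^((gamma-1)/gamma) - 1)
T1 = 25 + 273.15 = 298.15 K
Pressure ratio = 31.2 / 7.4 = 4.21622
Exponent = (1.4 - 1)/1.4 = 0.285714
(P2/P1)^exp - 1 = 4.21622^0.285714 - 1 = 0.508514
W = 46.6 * 1.4 / 0.4 * 8.314 * 298.15 / 2 * 0.508514 = 102800

102800 kW


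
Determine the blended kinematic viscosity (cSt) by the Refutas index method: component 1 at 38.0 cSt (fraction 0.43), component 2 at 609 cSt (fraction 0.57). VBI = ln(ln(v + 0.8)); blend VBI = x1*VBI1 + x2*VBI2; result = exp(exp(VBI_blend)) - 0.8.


Refutas method: VBN_i = 14.534*ln(ln(visc_i + 0.8)) + 10.975, blended linearly by mass fraction; since VBN is linear in VBI_i = ln(ln(visc_i + 0.8)) and the fractions sum to 1, blend VBI directly: visc = exp(exp(VBI_blend)) - 0.8
VBI_1 = ln(ln(38.0 + 0.8)) = 1.29703
VBI_2 = ln(ln(609 + 0.8)) = 1.85835
VBI_blend = 0.43 * 1.29703 + 0.57 * 1.85835 = 1.61698
visc_blend = exp(exp(1.61698)) - 0.8 = 153.3

153.3 cSt


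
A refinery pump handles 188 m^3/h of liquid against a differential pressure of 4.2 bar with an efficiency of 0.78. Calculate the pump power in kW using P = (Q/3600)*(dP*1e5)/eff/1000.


Q = 188 / 3600 = 0.0522222 m^3/s
P = 0.0522222 * (4.2 * 1e5) / 0.78 / 1000 = 28.12

28.12 kW


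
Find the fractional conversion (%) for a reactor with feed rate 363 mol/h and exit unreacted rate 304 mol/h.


X = (F_in - F_out) / F_in * 100
Moles reacted = 363 - 304 = 59
X = 59 / 363 * 100
= 0.1625 * 100
= 16.25 %

16.25 %


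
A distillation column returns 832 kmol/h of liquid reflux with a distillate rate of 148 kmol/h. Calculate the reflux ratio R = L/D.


Reflux ratio definition: R = L / D (liquid returned / distillate withdrawn)
L = 832 kmol/h, D = 148 kmol/h
R = 832 / 148 = 5.622

5.622


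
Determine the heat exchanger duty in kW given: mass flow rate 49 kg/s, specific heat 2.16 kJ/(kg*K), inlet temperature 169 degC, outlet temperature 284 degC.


Q = m_dot * cp * delta_T
delta_T = 284 - 169 = 115 K
Q = 49 * 2.16 * 115
= 105.84 * 115
= 12171.6 kW

12171.6 kW


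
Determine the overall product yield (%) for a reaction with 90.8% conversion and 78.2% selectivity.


Overall yield = conversion (%) * selectivity (%) / 100
Conversion = 90.8%, Selectivity = 78.2%
Y = 90.8 * 78.2 / 100
= 71.0056 %

71.0056 %


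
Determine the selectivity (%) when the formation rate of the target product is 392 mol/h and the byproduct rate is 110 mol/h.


Selectivity = desired / (desired + undesired) * 100
Total products = 392 + 110 = 502 mol/h
S = 392 / 502 * 100
= 0.7809 * 100
= 78.09 %

78.09 %


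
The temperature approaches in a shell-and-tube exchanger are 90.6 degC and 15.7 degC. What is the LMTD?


LMTD = (dT1 - dT2) / ln(dT1/dT2)
= (90.6 - 15.7) / ln(90.6 / 15.7) = 74.9 / 1.75279 = 42.73

42.73 degC
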